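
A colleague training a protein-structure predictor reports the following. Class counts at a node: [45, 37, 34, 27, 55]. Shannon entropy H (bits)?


Probabilities: [45/198, 37/198, 34/198, 27/198, 55/198] ≈ [0.2273, 0.1869, 0.1717, 0.1364, 0.2778]
H = -((45/198)·log₂(45/198) + (37/198)·log₂(37/198) + (34/198)·log₂(34/198) + (27/198)·log₂(27/198) + (55/198)·log₂(55/198))
  = 2.2798 bits

2.2798 bits


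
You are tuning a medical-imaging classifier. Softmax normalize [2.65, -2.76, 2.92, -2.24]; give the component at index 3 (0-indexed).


Exponentials: e^2.65=14.154, e^-2.76=0.0633, e^2.92=18.5413, e^-2.24=0.1065
Sum = 32.8651
Softmax = [0.4307, 0.0019, 0.5642, 0.0032]
p[3] = 0.1065/32.8651 = 0.0032

0.0032


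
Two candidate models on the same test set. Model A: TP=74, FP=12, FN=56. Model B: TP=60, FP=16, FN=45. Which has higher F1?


Model A: P=74/86=0.8605, R=74/130=0.5692, F1=2PR/(P+R)=2TP/(2TP+FP+FN)=148/216=0.6852
Model B: P=60/76=0.7895, R=60/105=0.5714, F1=2PR/(P+R)=2TP/(2TP+FP+FN)=120/181=0.663
0.6852 > 0.663 → Model A

Model A


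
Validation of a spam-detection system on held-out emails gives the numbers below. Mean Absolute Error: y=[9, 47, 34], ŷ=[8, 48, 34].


Absolute errors: |9-8|=1, |47-48|=1, |34-34|=0
Sum = 2
MAE = 2/3 = 2/3

2/3


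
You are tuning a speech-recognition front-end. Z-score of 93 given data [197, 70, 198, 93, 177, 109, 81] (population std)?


μ = 132.1429, σ = 52.2369
z = (93 - 132.1429)/52.2369 = -0.7493

-0.7493


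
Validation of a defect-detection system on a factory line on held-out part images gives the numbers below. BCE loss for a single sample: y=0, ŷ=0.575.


BCE = -[y·ln(p) + (1-y)·ln(1-p)]
= -0 - 1·ln(1-0.575)
= -ln(0.425) = 0.8557

0.8557


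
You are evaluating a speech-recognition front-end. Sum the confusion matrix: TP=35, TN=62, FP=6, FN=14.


Total = TP + TN + FP + FN
= 35 + 62 + 6 + 14
= 117
(Predicted positive: 41, predicted negative: 76)

117


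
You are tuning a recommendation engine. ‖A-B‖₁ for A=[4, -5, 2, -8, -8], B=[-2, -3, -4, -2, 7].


d = |4+ 2| + |-5+ 3| + |2+ 4| + |-8+ 2| + |-8-7|
  = 6 + 2 + 6 + 6 + 15
  = 35

35


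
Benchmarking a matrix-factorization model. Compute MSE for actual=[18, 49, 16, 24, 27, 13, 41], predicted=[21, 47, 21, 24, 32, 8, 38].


Squared errors: (18-21)²=9, (49-47)²=4, (16-21)²=25, (24-24)²=0, (27-32)²=25, (13-8)²=25, (41-38)²=9
Sum = 97
MSE = 97/7 = 97/7

97/7


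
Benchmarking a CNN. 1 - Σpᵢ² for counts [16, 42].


Probabilities: [16/58, 42/58] ≈ [0.2759, 0.7241]
Σpᵢ² = (256 + 1764)/58² = 2020/3364
Gini = 1 - Σpᵢ² = 1 - 2020/3364 = 0.3995

0.3995


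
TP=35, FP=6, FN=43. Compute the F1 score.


Precision = 35/41 = 0.8537
Recall = 35/78 = 0.4487
F1 = 2·P·R/(P+R) = 2·TP/(2·TP+FP+FN) = 70/(70+6+43) = 70/119 = 0.5882

0.5882


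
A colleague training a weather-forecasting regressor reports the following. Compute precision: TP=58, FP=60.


Precision = TP/(TP+FP)
= 58/(58+60)
= 58/118 = 49.15%

49.15%


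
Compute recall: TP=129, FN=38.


Recall = TP/(TP+FN)
= 129/(129+38)
= 129/167 = 77.25%

77.25%


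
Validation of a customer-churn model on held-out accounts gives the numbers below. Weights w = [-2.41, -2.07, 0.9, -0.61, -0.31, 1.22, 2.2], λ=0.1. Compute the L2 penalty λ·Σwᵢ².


‖w‖₂² = (-2.41)² + (-2.07)² + (0.9)² + (-0.61)² + (-0.31)² + (1.22)² + (2.2)²
     = 5.8081 + 4.2849 + 0.81 + 0.3721 + 0.0961 + 1.4884 + 4.84
     = 17.6996
λ·‖w‖₂² = 0.1·17.6996 = 1.76996

1.76996


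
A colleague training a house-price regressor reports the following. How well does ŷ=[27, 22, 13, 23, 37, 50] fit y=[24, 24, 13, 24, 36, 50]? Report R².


ȳ = 28.5
SS_res = Σ(y-ŷ)² = 15
SS_tot = Σ(y-ȳ)² = 819.5
R² = 1 - SS_res/SS_tot = 1 - 0.0183 = 0.9817

0.9817


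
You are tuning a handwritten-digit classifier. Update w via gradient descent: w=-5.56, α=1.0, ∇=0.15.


w_new = w - α·∇
= -5.56 - 1.0·0.15
= -5.56 - 0.15
= -5.71

-5.71


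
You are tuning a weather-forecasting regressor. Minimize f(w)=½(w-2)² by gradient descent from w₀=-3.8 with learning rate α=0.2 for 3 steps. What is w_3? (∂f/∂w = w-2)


step 1: grad = -3.8-2 = -5.8; w = -3.8 - 0.2·(-5.8) = -2.64
step 2: grad = -2.64-2 = -4.64; w = -2.64 - 0.2·(-4.64) = -1.712
step 3: grad = -1.712-2 = -3.712; w = -1.712 - 0.2·(-3.712) = -0.9696

-0.9696


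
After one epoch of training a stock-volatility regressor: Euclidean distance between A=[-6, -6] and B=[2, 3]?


d = √((-6-2)² + (-6-3)²)
  = √(64 + 81)
  = √145 = 12.0416

12.0416


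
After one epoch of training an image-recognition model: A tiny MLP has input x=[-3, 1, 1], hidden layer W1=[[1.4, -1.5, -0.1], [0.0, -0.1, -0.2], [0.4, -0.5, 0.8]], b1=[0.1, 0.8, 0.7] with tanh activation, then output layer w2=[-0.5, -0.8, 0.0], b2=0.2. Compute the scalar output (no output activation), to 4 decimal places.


z1[0] = (1.4)·(-3) + (-1.5)·(1) + (-0.1)·(1) + 0.1 = -5.7
z1[1] = (0.0)·(-3) + (-0.1)·(1) + (-0.2)·(1) + 0.8 = 0.5
z1[2] = (0.4)·(-3) + (-0.5)·(1) + (0.8)·(1) + 0.7 = -0.2
h = tanh(z1) = [-1.0, 0.4621, -0.1974]
output = (-0.5)·(-1.0) + (-0.8)·(0.4621) + (0.0)·(-0.1974) + 0.2 = 0.3303

0.3303


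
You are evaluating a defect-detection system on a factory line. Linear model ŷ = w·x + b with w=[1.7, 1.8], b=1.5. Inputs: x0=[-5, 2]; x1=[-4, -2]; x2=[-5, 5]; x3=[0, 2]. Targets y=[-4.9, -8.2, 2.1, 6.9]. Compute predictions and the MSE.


ŷ0 = (1.7)·(-5) + (1.8)·(2) + 1.5 = -3.4
ŷ1 = (1.7)·(-4) + (1.8)·(-2) + 1.5 = -8.9
ŷ2 = (1.7)·(-5) + (1.8)·(5) + 1.5 = 2.0
ŷ3 = (1.7)·(0) + (1.8)·(2) + 1.5 = 5.1
errors² = [2.25, 0.49, 0.01, 3.24]
MSE = 5.9900/4 = 1.4975

1.4975


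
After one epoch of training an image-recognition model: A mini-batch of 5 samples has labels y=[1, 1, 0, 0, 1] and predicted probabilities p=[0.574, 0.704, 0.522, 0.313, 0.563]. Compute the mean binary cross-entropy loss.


L[0] = -ln(0.574) = 0.5551
L[1] = -ln(0.704) = 0.351
L[2] = -ln(1-0.522) = -ln(0.478) = 0.7381
L[3] = -ln(1-0.313) = -ln(0.687) = 0.3754
L[4] = -ln(0.563) = 0.5745
mean = (0.5551 + 0.351 + 0.7381 + 0.3754 + 0.5745)/5 = 0.5188

0.5188


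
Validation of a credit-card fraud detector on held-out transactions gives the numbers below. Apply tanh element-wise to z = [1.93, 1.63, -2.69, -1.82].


tanh(1.93) = 0.9587
tanh(1.63) = 0.9261
tanh(-2.69) = -0.9908
tanh(-1.82) = -0.9488
result = [0.9587, 0.9261, -0.9908, -0.9488]

[0.9587, 0.9261, -0.9908, -0.9488]


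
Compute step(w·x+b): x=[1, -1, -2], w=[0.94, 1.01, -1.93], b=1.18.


z = (1)·(0.94) + (-1)·(1.01) + (-2)·(-1.93) + 1.18
  = 4.97
step(z) = 1 (z≥0)

1


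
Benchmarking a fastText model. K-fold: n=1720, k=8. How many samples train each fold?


Fold size = 1720/8 = 215
Training per fold = 1720 - 215 = 1505

1505


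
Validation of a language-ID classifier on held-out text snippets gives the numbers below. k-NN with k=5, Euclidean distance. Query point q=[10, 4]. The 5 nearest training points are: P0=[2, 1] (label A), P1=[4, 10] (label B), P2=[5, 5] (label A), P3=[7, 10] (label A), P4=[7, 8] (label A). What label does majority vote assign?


d(q,P0) = 8.544  (label A)
d(q,P1) = 8.4853  (label B)
d(q,P2) = 5.099  (label A)
d(q,P3) = 6.7082  (label A)
d(q,P4) = 5.0  (label A)
Votes: A=4, B=1
Majority → A

A


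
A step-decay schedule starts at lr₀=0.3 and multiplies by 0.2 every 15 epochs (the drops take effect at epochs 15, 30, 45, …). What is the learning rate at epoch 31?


n_drops = ⌊31/15⌋ = 2
lr = 0.3·0.2^2 = 0.3·0.04 = 0.012

0.012


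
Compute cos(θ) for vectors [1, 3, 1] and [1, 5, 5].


A·B = 1·1 + 3·5 + 1·5 = 21
‖A‖ = √11 = 3.3166, ‖B‖ = √51 = 7.1414
cos = 21/(√11·√51) = 21/√561 = 0.8866

0.8866


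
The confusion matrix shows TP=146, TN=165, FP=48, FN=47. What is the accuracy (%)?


Accuracy = (TP+TN)/(TP+TN+FP+FN)
= (146+165)/(406)
= 311/406 = 76.6%

76.6%


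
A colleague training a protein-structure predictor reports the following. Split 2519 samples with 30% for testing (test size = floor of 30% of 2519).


Test = ⌊2519·30/100⌋ = 755
Train = 2519 - 755 = 1764

Train: 1764, Test: 755


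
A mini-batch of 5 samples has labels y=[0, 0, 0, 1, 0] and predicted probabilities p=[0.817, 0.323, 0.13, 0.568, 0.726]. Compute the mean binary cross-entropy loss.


L[0] = -ln(1-0.817) = -ln(0.183) = 1.6983
L[1] = -ln(1-0.323) = -ln(0.677) = 0.3901
L[2] = -ln(1-0.13) = -ln(0.87) = 0.1393
L[3] = -ln(0.568) = 0.5656
L[4] = -ln(1-0.726) = -ln(0.274) = 1.2946
mean = (1.6983 + 0.3901 + 0.1393 + 0.5656 + 1.2946)/5 = 0.8176

0.8176


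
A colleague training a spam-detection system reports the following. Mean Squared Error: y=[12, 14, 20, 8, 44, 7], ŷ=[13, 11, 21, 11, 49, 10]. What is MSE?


Squared errors: (12-13)²=1, (14-11)²=9, (20-21)²=1, (8-11)²=9, (44-49)²=25, (7-10)²=9
Sum = 54
MSE = 54/6 = 9

9


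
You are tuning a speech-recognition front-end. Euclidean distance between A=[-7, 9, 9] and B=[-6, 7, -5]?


d = √((-7+ 6)² + (9-7)² + (9+ 5)²)
  = √(1 + 4 + 196)
  = √201 = 14.1774

14.1774


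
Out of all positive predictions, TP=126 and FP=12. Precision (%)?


Precision = TP/(TP+FP)
= 126/(126+12)
= 126/138 = 91.3%

91.3%


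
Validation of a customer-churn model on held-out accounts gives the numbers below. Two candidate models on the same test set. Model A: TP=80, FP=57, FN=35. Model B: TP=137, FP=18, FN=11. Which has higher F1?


Model A: P=80/137=0.5839, R=80/115=0.6957, F1=2PR/(P+R)=2TP/(2TP+FP+FN)=160/252=0.6349
Model B: P=137/155=0.8839, R=137/148=0.9257, F1=2PR/(P+R)=2TP/(2TP+FP+FN)=274/303=0.9043
0.6349 < 0.9043 → Model B

Model B


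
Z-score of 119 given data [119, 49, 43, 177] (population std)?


μ = 97, σ = 55.0091
z = (119 - 97)/55.0091 = 0.3999

0.3999


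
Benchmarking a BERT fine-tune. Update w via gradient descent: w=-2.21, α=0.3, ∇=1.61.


w_new = w - α·∇
= -2.21 - 0.3·1.61
= -2.21 - 0.483
= -2.693

-2.693


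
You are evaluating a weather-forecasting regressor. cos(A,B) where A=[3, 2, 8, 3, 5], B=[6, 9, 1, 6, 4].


A·B = 3·6 + 2·9 + 8·1 + 3·6 + 5·4 = 82
‖A‖ = √111 = 10.5357, ‖B‖ = √170 = 13.0384
cos = 82/(√111·√170) = 82/√18870 = 0.5969

0.5969


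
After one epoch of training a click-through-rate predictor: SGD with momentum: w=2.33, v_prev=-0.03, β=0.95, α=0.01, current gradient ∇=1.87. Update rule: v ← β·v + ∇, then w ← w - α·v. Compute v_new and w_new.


v_new = 0.95·-0.03 + 1.87 = -0.0285 + 1.87 = 1.8415
w_new = 2.33 - 0.01·1.8415 = 2.33 - 0.018415 = 2.311585

v_new=1.8415, w_new=2.311585


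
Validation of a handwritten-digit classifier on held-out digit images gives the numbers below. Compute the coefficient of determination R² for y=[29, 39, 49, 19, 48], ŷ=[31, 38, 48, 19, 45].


ȳ = 36.8
SS_res = Σ(y-ŷ)² = 15
SS_tot = Σ(y-ȳ)² = 656.8
R² = 1 - SS_res/SS_tot = 1 - 0.0228 = 0.9772

0.9772


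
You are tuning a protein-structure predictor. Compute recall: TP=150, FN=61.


Recall = TP/(TP+FN)
= 150/(150+61)
= 150/211 = 71.09%

71.09%


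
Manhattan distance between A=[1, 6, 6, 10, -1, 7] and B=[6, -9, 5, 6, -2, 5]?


d = |1-6| + |6+ 9| + |6-5| + |10-6| + |-1+ 2| + |7-5|
  = 5 + 15 + 1 + 4 + 1 + 2
  = 28

28


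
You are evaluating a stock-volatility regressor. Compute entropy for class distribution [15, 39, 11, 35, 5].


Probabilities: [15/105, 39/105, 11/105, 35/105, 5/105] ≈ [0.1429, 0.3714, 0.1048, 0.3333, 0.0476]
H = -((15/105)·log₂(15/105) + (39/105)·log₂(39/105) + (11/105)·log₂(11/105) + (35/105)·log₂(35/105) + (5/105)·log₂(5/105))
  = 2.0102 bits

2.0102 bits


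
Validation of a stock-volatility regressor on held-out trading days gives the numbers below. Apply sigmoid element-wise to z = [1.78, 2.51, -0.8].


σ(1.78) = 1/(1+e^-1.78) = 0.8557
σ(2.51) = 1/(1+e^-2.51) = 0.9248
σ(-0.8) = 1/(1+e^0.8) = 0.31
result = [0.8557, 0.9248, 0.31]

[0.8557, 0.9248, 0.31]


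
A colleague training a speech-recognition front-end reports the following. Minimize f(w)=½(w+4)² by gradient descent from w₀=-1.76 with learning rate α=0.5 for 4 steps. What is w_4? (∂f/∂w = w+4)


step 1: grad = -1.76+4 = 2.24; w = -1.76 - 0.5·(2.24) = -2.88
step 2: grad = -2.88+4 = 1.12; w = -2.88 - 0.5·(1.12) = -3.44
step 3: grad = -3.44+4 = 0.56; w = -3.44 - 0.5·(0.56) = -3.72
step 4: grad = -3.72+4 = 0.28; w = -3.72 - 0.5·(0.28) = -3.86

-3.86


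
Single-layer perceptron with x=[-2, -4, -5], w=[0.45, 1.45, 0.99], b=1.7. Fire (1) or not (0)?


z = (-2)·(0.45) + (-4)·(1.45) + (-5)·(0.99) + 1.7
  = -9.95
step(z) = 0 (z<0)

0


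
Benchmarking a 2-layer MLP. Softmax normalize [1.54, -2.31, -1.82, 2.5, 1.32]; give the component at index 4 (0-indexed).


Exponentials: e^1.54=4.6646, e^-2.31=0.0993, e^-1.82=0.162, e^2.5=12.1825, e^1.32=3.7434
Sum = 20.8518
Softmax = [0.2237, 0.0048, 0.0078, 0.5842, 0.1795]
p[4] = 3.7434/20.8518 = 0.1795

0.1795


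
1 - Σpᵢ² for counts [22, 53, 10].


Probabilities: [22/85, 53/85, 10/85] ≈ [0.2588, 0.6235, 0.1176]
Σpᵢ² = (484 + 2809 + 100)/85² = 3393/7225
Gini = 1 - Σpᵢ² = 1 - 3393/7225 = 0.5304

0.5304


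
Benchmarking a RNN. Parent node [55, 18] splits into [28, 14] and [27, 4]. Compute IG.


Parent = [55, 18], H_parent = 0.8058
H_left = 0.9183 (n=42), H_right = 0.5548 (n=31)
H_children = (42/73)·0.9183 + (31/73)·0.5548 = 0.7639
IG = 0.8058 - 0.7639 = 0.0419

0.0419


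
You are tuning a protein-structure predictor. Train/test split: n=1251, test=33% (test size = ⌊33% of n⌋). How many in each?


Test = ⌊1251·33/100⌋ = 412
Train = 1251 - 412 = 839

Train: 839, Test: 412


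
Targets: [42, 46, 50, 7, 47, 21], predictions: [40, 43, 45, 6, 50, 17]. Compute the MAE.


Absolute errors: |42-40|=2, |46-43|=3, |50-45|=5, |7-6|=1, |47-50|=3, |21-17|=4
Sum = 18
MAE = 18/6 = 3

3


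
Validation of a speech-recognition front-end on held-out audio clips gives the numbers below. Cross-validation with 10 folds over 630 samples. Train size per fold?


Fold size = 630/10 = 63
Training per fold = 630 - 63 = 567

567


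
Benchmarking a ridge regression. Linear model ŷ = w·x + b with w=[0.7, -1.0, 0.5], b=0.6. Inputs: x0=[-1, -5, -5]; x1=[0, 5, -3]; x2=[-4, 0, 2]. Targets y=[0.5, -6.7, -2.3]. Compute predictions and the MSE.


ŷ0 = (0.7)·(-1) + (-1.0)·(-5) + (0.5)·(-5) + 0.6 = 2.4
ŷ1 = (0.7)·(0) + (-1.0)·(5) + (0.5)·(-3) + 0.6 = -5.9
ŷ2 = (0.7)·(-4) + (-1.0)·(0) + (0.5)·(2) + 0.6 = -1.2
errors² = [3.61, 0.64, 1.21]
MSE = 5.4600/3 = 1.82

1.82


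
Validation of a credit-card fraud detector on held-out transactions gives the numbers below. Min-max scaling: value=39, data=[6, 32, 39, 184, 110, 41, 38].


min=6, max=184
(39-6)/(184-6) = 33/178 = 0.1854

0.1854


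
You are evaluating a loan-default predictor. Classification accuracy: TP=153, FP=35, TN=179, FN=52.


Accuracy = (TP+TN)/(TP+TN+FP+FN)
= (153+179)/(419)
= 332/419 = 79.24%

79.24%


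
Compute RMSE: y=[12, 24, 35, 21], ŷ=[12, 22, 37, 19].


MSE = 12/4 = 3
RMSE = √(12/4) = 1.7321

1.7321


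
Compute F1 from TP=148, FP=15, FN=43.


Precision = 148/163 = 0.908
Recall = 148/191 = 0.7749
F1 = 2·P·R/(P+R) = 2·TP/(2·TP+FP+FN) = 296/(296+15+43) = 296/354 = 0.8362

0.8362


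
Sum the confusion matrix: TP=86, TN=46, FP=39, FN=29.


Total = TP + TN + FP + FN
= 86 + 46 + 39 + 29
= 200
(Predicted positive: 125, predicted negative: 75)

200


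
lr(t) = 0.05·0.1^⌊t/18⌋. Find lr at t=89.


n_drops = ⌊89/18⌋ = 4
lr = 0.05·0.1^4 = 0.05·0.0001 = 0.000005

0.000005


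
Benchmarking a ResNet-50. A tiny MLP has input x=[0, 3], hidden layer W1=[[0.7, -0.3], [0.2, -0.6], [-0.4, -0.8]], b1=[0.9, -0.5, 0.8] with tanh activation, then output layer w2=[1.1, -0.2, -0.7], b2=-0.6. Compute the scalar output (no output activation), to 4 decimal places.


z1[0] = (0.7)·(0) + (-0.3)·(3) + 0.9 = 0.0
z1[1] = (0.2)·(0) + (-0.6)·(3) - 0.5 = -2.3
z1[2] = (-0.4)·(0) + (-0.8)·(3) + 0.8 = -1.6
h = tanh(z1) = [0.0, -0.9801, -0.9217]
output = (1.1)·(0.0) + (-0.2)·(-0.9801) + (-0.7)·(-0.9217) - 0.6 = 0.2412

0.2412


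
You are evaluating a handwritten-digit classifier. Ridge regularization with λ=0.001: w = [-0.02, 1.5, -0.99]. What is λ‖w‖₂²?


‖w‖₂² = (-0.02)² + (1.5)² + (-0.99)²
     = 0.0004 + 2.25 + 0.9801
     = 3.2305
λ·‖w‖₂² = 0.001·3.2305 = 0.003231

0.003231


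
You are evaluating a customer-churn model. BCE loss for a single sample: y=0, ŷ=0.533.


BCE = -[y·ln(p) + (1-y)·ln(1-p)]
= -0 - 1·ln(1-0.533)
= -ln(0.467) = 0.7614

0.7614


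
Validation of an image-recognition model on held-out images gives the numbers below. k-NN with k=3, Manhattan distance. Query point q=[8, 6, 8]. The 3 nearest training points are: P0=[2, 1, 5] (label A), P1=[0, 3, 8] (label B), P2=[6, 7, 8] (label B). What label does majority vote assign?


d(q,P0) = 14  (label A)
d(q,P1) = 11  (label B)
d(q,P2) = 3  (label B)
Votes: A=1, B=2
Majority → B

B


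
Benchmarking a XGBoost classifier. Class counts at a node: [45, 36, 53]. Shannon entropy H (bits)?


Probabilities: [45/134, 36/134, 53/134] ≈ [0.3358, 0.2687, 0.3955]
H = -((45/134)·log₂(45/134) + (36/134)·log₂(36/134) + (53/134)·log₂(53/134))
  = 1.5674 bits

1.5674 bits


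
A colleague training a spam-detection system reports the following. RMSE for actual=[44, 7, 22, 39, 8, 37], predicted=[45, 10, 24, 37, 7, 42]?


MSE = 44/6 = 7.3333
RMSE = √(44/6) = 2.708

2.708


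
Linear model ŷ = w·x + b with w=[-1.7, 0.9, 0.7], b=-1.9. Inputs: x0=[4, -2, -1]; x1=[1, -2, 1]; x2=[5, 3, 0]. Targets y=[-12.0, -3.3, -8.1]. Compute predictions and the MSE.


ŷ0 = (-1.7)·(4) + (0.9)·(-2) + (0.7)·(-1) - 1.9 = -11.2
ŷ1 = (-1.7)·(1) + (0.9)·(-2) + (0.7)·(1) - 1.9 = -4.7
ŷ2 = (-1.7)·(5) + (0.9)·(3) + (0.7)·(0) - 1.9 = -7.7
errors² = [0.64, 1.96, 0.16]
MSE = 2.7600/3 = 0.92

0.92


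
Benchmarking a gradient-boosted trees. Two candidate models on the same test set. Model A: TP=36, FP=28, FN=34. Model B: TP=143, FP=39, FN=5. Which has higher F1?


Model A: P=36/64=0.5625, R=36/70=0.5143, F1=2PR/(P+R)=2TP/(2TP+FP+FN)=72/134=0.5373
Model B: P=143/182=0.7857, R=143/148=0.9662, F1=2PR/(P+R)=2TP/(2TP+FP+FN)=286/330=0.8667
0.5373 < 0.8667 → Model B

Model B


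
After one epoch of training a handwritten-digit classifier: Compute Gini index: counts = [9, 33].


Probabilities: [9/42, 33/42] ≈ [0.2143, 0.7857]
Σpᵢ² = (81 + 1089)/42² = 1170/1764
Gini = 1 - Σpᵢ² = 1 - 1170/1764 = 0.3367

0.3367


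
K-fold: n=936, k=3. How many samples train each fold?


Fold size = 936/3 = 312
Training per fold = 936 - 312 = 624

624


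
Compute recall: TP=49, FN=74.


Recall = TP/(TP+FN)
= 49/(49+74)
= 49/123 = 39.84%

39.84%


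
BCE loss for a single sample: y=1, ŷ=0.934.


BCE = -[y·ln(p) + (1-y)·ln(1-p)]
= -1·ln(0.934) - 0
= -ln(0.934) = 0.0683

0.0683


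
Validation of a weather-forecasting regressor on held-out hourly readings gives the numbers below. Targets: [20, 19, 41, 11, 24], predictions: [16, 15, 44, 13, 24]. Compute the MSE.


Squared errors: (20-16)²=16, (19-15)²=16, (41-44)²=9, (11-13)²=4, (24-24)²=0
Sum = 45
MSE = 45/5 = 9

9


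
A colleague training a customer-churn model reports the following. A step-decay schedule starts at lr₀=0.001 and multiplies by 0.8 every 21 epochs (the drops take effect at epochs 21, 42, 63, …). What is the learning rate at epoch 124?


n_drops = ⌊124/21⌋ = 5
lr = 0.001·0.8^5 = 0.001·0.32768 = 0.00032768

0.00032768


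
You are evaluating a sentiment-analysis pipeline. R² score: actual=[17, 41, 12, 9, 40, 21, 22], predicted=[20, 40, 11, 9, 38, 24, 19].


ȳ = 23.1429
SS_res = Σ(y-ŷ)² = 33
SS_tot = Σ(y-ȳ)² = 970.86
R² = 1 - SS_res/SS_tot = 1 - 0.034 = 0.966

0.966


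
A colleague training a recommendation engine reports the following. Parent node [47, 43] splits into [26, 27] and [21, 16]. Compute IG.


Parent = [47, 43], H_parent = 0.9986
H_left = 0.9997 (n=53), H_right = 0.9868 (n=37)
H_children = (53/90)·0.9997 + (37/90)·0.9868 = 0.9944
IG = 0.9986 - 0.9944 = 0.0042

0.0042


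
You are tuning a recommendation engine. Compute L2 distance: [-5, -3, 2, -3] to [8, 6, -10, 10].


d = √((-5-8)² + (-3-6)² + (2+ 10)² + (-3-10)²)
  = √(169 + 81 + 144 + 169)
  = √563 = 23.7276

23.7276


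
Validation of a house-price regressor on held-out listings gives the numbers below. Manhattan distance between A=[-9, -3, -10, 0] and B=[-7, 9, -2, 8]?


d = |-9+ 7| + |-3-9| + |-10+ 2| + |0-8|
  = 2 + 12 + 8 + 8
  = 30

30


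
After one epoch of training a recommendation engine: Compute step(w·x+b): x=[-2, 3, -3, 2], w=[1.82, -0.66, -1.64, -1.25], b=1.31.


z = (-2)·(1.82) + (3)·(-0.66) + (-3)·(-1.64) + (2)·(-1.25) + 1.31
  = -1.89
step(z) = 0 (z<0)

0


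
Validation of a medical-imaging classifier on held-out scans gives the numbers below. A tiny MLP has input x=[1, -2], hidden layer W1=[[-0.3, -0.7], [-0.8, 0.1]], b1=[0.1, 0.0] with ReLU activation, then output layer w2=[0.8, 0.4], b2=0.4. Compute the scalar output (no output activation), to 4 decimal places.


z1[0] = (-0.3)·(1) + (-0.7)·(-2) + 0.1 = 1.2
z1[1] = (-0.8)·(1) + (0.1)·(-2) + 0.0 = -1.0
h = ReLU(z1) = [1.2, 0.0]
output = (0.8)·(1.2) + (0.4)·(0.0) + 0.4 = 1.36

1.36


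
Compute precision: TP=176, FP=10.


Precision = TP/(TP+FP)
= 176/(176+10)
= 176/186 = 94.62%

94.62%


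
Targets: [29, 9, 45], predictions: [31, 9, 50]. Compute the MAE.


Absolute errors: |29-31|=2, |9-9|=0, |45-50|=5
Sum = 7
MAE = 7/3 = 7/3

7/3


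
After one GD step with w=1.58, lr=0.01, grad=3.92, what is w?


w_new = w - α·∇
= 1.58 - 0.01·3.92
= 1.58 - 0.0392
= 1.5408

1.5408


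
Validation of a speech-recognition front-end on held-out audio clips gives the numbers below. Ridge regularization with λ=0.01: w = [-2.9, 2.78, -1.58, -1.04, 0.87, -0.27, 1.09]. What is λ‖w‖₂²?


‖w‖₂² = (-2.9)² + (2.78)² + (-1.58)² + (-1.04)² + (0.87)² + (-0.27)² + (1.09)²
     = 8.41 + 7.7284 + 2.4964 + 1.0816 + 0.7569 + 0.0729 + 1.1881
     = 21.7343
λ·‖w‖₂² = 0.01·21.7343 = 0.217343

0.217343


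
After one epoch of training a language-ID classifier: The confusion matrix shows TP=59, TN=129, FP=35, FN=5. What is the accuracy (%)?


Accuracy = (TP+TN)/(TP+TN+FP+FN)
= (59+129)/(228)
= 188/228 = 82.46%

82.46%


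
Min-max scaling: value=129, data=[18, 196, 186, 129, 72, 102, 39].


min=18, max=196
(129-18)/(196-18) = 111/178 = 0.6236

0.6236


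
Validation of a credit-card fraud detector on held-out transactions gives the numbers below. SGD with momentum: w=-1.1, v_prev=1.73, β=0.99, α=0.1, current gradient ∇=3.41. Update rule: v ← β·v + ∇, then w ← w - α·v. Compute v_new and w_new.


v_new = 0.99·1.73 + 3.41 = 1.7127 + 3.41 = 5.1227
w_new = -1.1 - 0.1·5.1227 = -1.1 - 0.51227 = -1.61227

v_new=5.1227, w_new=-1.61227


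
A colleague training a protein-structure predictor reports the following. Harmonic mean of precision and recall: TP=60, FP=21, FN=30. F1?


Precision = 60/81 = 0.7407
Recall = 60/90 = 0.6667
F1 = 2·P·R/(P+R) = 2·TP/(2·TP+FP+FN) = 120/(120+21+30) = 120/171 = 0.7018

0.7018


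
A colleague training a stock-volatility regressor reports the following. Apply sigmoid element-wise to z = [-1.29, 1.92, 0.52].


σ(-1.29) = 1/(1+e^1.29) = 0.2159
σ(1.92) = 1/(1+e^-1.92) = 0.8721
σ(0.52) = 1/(1+e^-0.52) = 0.6271
result = [0.2159, 0.8721, 0.6271]

[0.2159, 0.8721, 0.6271]


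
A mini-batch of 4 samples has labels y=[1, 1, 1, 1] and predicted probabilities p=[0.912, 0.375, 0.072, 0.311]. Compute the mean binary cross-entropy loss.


L[0] = -ln(0.912) = 0.0921
L[1] = -ln(0.375) = 0.9808
L[2] = -ln(0.072) = 2.6311
L[3] = -ln(0.311) = 1.168
mean = (0.0921 + 0.9808 + 2.6311 + 1.168)/4 = 1.218

1.218


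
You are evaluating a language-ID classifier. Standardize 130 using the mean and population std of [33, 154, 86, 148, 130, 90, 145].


μ = 112.2857, σ = 41.185
z = (130 - 112.2857)/41.185 = 0.4301

0.4301


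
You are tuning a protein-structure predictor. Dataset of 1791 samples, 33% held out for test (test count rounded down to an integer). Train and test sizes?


Test = ⌊1791·33/100⌋ = 591
Train = 1791 - 591 = 1200

Train: 1200, Test: 591


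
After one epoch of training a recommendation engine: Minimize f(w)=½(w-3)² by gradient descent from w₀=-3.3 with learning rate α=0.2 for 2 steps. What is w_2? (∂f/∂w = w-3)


step 1: grad = -3.3-3 = -6.3; w = -3.3 - 0.2·(-6.3) = -2.04
step 2: grad = -2.04-3 = -5.04; w = -2.04 - 0.2·(-5.04) = -1.032

-1.032


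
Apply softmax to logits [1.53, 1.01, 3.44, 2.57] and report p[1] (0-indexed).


Exponentials: e^1.53=4.6182, e^1.01=2.7456, e^3.44=31.187, e^2.57=13.0658
Sum = 51.6166
Softmax = [0.0895, 0.0532, 0.6042, 0.2531]
p[1] = 2.7456/51.6166 = 0.0532

0.0532


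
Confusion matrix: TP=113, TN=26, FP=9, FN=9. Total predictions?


Total = TP + TN + FP + FN
= 113 + 26 + 9 + 9
= 157
(Predicted positive: 122, predicted negative: 35)

157


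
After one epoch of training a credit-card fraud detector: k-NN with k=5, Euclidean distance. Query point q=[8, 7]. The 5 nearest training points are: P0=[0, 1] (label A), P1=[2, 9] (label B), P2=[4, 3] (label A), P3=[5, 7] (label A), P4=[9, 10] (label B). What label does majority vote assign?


d(q,P0) = 10.0  (label A)
d(q,P1) = 6.3246  (label B)
d(q,P2) = 5.6569  (label A)
d(q,P3) = 3.0  (label A)
d(q,P4) = 3.1623  (label B)
Votes: A=3, B=2
Majority → A

A


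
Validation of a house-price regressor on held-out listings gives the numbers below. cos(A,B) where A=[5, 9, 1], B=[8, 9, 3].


A·B = 5·8 + 9·9 + 1·3 = 124
‖A‖ = √107 = 10.3441, ‖B‖ = √154 = 12.4097
cos = 124/(√107·√154) = 124/√16478 = 0.966

0.966


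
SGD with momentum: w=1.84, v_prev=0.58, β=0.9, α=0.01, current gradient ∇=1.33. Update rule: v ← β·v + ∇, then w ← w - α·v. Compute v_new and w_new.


v_new = 0.9·0.58 + 1.33 = 0.522 + 1.33 = 1.852
w_new = 1.84 - 0.01·1.852 = 1.84 - 0.01852 = 1.82148

v_new=1.852, w_new=1.82148


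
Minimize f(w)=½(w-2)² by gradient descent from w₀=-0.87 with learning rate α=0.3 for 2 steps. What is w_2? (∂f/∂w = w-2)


step 1: grad = -0.87-2 = -2.87; w = -0.87 - 0.3·(-2.87) = -0.009
step 2: grad = -0.009-2 = -2.009; w = -0.009 - 0.3·(-2.009) = 0.5937

0.5937


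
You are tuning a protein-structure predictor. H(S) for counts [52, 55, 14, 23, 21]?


Probabilities: [52/165, 55/165, 14/165, 23/165, 21/165] ≈ [0.3152, 0.3333, 0.0848, 0.1394, 0.1273]
H = -((52/165)·log₂(52/165) + (55/165)·log₂(55/165) + (14/165)·log₂(14/165) + (23/165)·log₂(23/165) + (21/165)·log₂(21/165))
  = 2.1301 bits

2.1301 bits


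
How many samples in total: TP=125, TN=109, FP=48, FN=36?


Total = TP + TN + FP + FN
= 125 + 109 + 48 + 36
= 318
(Predicted positive: 173, predicted negative: 145)

318


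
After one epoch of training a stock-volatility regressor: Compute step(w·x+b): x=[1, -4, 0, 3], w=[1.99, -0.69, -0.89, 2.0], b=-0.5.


z = (1)·(1.99) + (-4)·(-0.69) + (0)·(-0.89) + (3)·(2.0) - 0.5
  = 10.25
step(z) = 1 (z≥0)

1


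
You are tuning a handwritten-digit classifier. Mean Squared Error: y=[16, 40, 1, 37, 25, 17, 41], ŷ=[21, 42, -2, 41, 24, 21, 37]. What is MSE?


Squared errors: (16-21)²=25, (40-42)²=4, (1+ 2)²=9, (37-41)²=16, (25-24)²=1, (17-21)²=16, (41-37)²=16
Sum = 87
MSE = 87/7 = 87/7

87/7


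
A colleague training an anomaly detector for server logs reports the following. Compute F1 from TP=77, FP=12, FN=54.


Precision = 77/89 = 0.8652
Recall = 77/131 = 0.5878
F1 = 2·P·R/(P+R) = 2·TP/(2·TP+FP+FN) = 154/(154+12+54) = 154/220 = 0.7

0.7


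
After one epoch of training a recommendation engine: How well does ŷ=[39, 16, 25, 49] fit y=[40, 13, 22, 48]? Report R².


ȳ = 30.75
SS_res = Σ(y-ŷ)² = 20
SS_tot = Σ(y-ȳ)² = 774.75
R² = 1 - SS_res/SS_tot = 1 - 0.0258 = 0.9742

0.9742


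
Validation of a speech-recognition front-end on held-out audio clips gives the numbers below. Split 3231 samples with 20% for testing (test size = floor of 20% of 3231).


Test = ⌊3231·20/100⌋ = 646
Train = 3231 - 646 = 2585

Train: 2585, Test: 646


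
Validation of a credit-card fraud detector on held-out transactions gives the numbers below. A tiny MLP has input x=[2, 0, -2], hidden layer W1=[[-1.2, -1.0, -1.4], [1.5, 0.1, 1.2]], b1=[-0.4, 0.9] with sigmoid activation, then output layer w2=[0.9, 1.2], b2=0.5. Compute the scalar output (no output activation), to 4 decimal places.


z1[0] = (-1.2)·(2) + (-1.0)·(0) + (-1.4)·(-2) - 0.4 = 0.0
z1[1] = (1.5)·(2) + (0.1)·(0) + (1.2)·(-2) + 0.9 = 1.5
h = sigmoid(z1) = [0.5, 0.8176]
output = (0.9)·(0.5) + (1.2)·(0.8176) + 0.5 = 1.9311

1.9311


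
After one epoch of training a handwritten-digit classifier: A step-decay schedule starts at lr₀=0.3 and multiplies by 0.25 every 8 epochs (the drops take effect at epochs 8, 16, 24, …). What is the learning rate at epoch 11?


n_drops = ⌊11/8⌋ = 1
lr = 0.3·0.25^1 = 0.3·0.25 = 0.075

0.075


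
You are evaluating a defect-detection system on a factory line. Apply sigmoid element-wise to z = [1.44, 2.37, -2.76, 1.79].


σ(1.44) = 1/(1+e^-1.44) = 0.8085
σ(2.37) = 1/(1+e^-2.37) = 0.9145
σ(-2.76) = 1/(1+e^2.76) = 0.0595
σ(1.79) = 1/(1+e^-1.79) = 0.8569
result = [0.8085, 0.9145, 0.0595, 0.8569]

[0.8085, 0.9145, 0.0595, 0.8569]


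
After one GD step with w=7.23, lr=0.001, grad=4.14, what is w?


w_new = w - α·∇
= 7.23 - 0.001·4.14
= 7.23 - 0.00414
= 7.22586

7.22586


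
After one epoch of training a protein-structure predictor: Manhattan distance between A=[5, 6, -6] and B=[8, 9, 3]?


d = |5-8| + |6-9| + |-6-3|
  = 3 + 3 + 9
  = 15

15


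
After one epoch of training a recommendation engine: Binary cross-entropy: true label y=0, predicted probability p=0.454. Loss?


BCE = -[y·ln(p) + (1-y)·ln(1-p)]
= -0 - 1·ln(1-0.454)
= -ln(0.546) = 0.6051

0.6051


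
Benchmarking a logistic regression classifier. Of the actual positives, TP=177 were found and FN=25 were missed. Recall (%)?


Recall = TP/(TP+FN)
= 177/(177+25)
= 177/202 = 87.62%

87.62%


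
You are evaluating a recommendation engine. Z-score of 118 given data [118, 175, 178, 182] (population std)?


μ = 163.25, σ = 26.2429
z = (118 - 163.25)/26.2429 = -1.7243

-1.7243


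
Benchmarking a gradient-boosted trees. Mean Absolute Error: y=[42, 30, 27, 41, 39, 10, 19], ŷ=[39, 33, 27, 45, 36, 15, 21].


Absolute errors: |42-39|=3, |30-33|=3, |27-27|=0, |41-45|=4, |39-36|=3, |10-15|=5, |19-21|=2
Sum = 20
MAE = 20/7 = 20/7

20/7


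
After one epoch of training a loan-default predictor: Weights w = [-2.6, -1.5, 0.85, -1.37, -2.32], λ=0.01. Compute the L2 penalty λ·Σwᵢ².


‖w‖₂² = (-2.6)² + (-1.5)² + (0.85)² + (-1.37)² + (-2.32)²
     = 6.76 + 2.25 + 0.7225 + 1.8769 + 5.3824
     = 16.9918
λ·‖w‖₂² = 0.01·16.9918 = 0.169918

0.169918


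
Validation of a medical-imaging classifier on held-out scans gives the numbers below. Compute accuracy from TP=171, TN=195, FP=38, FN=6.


Accuracy = (TP+TN)/(TP+TN+FP+FN)
= (171+195)/(410)
= 366/410 = 89.27%

89.27%


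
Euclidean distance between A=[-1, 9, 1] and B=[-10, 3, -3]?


d = √((-1+ 10)² + (9-3)² + (1+ 3)²)
  = √(81 + 36 + 16)
  = √133 = 11.5326

11.5326


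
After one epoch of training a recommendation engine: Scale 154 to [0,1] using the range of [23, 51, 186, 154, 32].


min=23, max=186
(154-23)/(186-23) = 131/163 = 0.8037

0.8037


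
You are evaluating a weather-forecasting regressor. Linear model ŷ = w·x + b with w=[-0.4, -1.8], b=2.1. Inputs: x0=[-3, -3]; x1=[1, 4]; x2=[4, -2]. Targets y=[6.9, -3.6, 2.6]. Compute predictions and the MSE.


ŷ0 = (-0.4)·(-3) + (-1.8)·(-3) + 2.1 = 8.7
ŷ1 = (-0.4)·(1) + (-1.8)·(4) + 2.1 = -5.5
ŷ2 = (-0.4)·(4) + (-1.8)·(-2) + 2.1 = 4.1
errors² = [3.24, 3.61, 2.25]
MSE = 9.1000/3 = 3.0333

3.0333


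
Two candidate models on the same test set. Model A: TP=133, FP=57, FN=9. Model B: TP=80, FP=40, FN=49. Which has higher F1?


Model A: P=133/190=0.7, R=133/142=0.9366, F1=2PR/(P+R)=2TP/(2TP+FP+FN)=266/332=0.8012
Model B: P=80/120=0.6667, R=80/129=0.6202, F1=2PR/(P+R)=2TP/(2TP+FP+FN)=160/249=0.6426
0.8012 > 0.6426 → Model A

Model A


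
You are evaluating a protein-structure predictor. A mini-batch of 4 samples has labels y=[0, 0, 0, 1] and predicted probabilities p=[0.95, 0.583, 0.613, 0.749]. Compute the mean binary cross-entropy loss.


L[0] = -ln(1-0.95) = -ln(0.05) = 2.9957
L[1] = -ln(1-0.583) = -ln(0.417) = 0.8747
L[2] = -ln(1-0.613) = -ln(0.387) = 0.9493
L[3] = -ln(0.749) = 0.289
mean = (2.9957 + 0.8747 + 0.9493 + 0.289)/4 = 1.2772

1.2772


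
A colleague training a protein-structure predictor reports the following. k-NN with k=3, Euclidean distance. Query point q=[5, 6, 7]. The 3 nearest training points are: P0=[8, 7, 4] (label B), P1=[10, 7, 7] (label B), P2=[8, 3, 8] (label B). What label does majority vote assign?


d(q,P0) = 4.3589  (label B)
d(q,P1) = 5.099  (label B)
d(q,P2) = 4.3589  (label B)
Votes: A=0, B=3
Majority → B

B


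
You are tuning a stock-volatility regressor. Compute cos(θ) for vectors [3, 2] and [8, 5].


A·B = 3·8 + 2·5 = 34
‖A‖ = √13 = 3.6056, ‖B‖ = √89 = 9.434
cos = 34/(√13·√89) = 34/√1157 = 0.9996

0.9996


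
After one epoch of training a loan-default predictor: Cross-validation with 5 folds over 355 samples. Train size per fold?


Fold size = 355/5 = 71
Training per fold = 355 - 71 = 284

284


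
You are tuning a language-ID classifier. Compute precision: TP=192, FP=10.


Precision = TP/(TP+FP)
= 192/(192+10)
= 192/202 = 95.05%

95.05%


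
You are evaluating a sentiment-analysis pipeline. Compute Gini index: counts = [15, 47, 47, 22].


Probabilities: [15/131, 47/131, 47/131, 22/131] ≈ [0.1145, 0.3588, 0.3588, 0.1679]
Σpᵢ² = (225 + 2209 + 2209 + 484)/131² = 5127/17161
Gini = 1 - Σpᵢ² = 1 - 5127/17161 = 0.7012

0.7012


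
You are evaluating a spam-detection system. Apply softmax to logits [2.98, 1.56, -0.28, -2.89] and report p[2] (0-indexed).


Exponentials: e^2.98=19.6878, e^1.56=4.7588, e^-0.28=0.7558, e^-2.89=0.0556
Sum = 25.258
Softmax = [0.7795, 0.1884, 0.0299, 0.0022]
p[2] = 0.7558/25.258 = 0.0299

0.0299


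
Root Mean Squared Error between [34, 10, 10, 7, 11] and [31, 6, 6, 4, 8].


MSE = 59/5 = 11.8
RMSE = √(59/5) = 3.4351

3.4351


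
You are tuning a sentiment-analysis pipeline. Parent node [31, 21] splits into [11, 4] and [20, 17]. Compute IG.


Parent = [31, 21], H_parent = 0.9732
H_left = 0.8366 (n=15), H_right = 0.9953 (n=37)
H_children = (15/52)·0.8366 + (37/52)·0.9953 = 0.9495
IG = 0.9732 - 0.9495 = 0.0237

0.0237


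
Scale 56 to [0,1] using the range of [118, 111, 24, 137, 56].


min=24, max=137
(56-24)/(137-24) = 32/113 = 0.2832

0.2832


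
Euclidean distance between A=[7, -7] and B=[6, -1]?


d = √((7-6)² + (-7+ 1)²)
  = √(1 + 36)
  = √37 = 6.0828

6.0828


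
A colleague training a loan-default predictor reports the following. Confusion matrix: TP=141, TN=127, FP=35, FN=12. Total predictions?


Total = TP + TN + FP + FN
= 141 + 127 + 35 + 12
= 315
(Predicted positive: 176, predicted negative: 139)

315


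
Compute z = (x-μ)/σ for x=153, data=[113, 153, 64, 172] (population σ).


μ = 125.5, σ = 41.4035
z = (153 - 125.5)/41.4035 = 0.6642

0.6642


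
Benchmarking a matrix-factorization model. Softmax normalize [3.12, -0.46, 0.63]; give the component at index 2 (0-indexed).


Exponentials: e^3.12=22.6464, e^-0.46=0.6313, e^0.63=1.8776
Sum = 25.1553
Softmax = [0.9003, 0.0251, 0.0746]
p[2] = 1.8776/25.1553 = 0.0746

0.0746


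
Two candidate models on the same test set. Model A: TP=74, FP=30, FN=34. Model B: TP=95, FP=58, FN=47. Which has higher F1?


Model A: P=74/104=0.7115, R=74/108=0.6852, F1=2PR/(P+R)=2TP/(2TP+FP+FN)=148/212=0.6981
Model B: P=95/153=0.6209, R=95/142=0.669, F1=2PR/(P+R)=2TP/(2TP+FP+FN)=190/295=0.6441
0.6981 > 0.6441 → Model A

Model A


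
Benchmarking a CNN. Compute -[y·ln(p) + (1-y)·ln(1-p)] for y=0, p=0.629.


BCE = -[y·ln(p) + (1-y)·ln(1-p)]
= -0 - 1·ln(1-0.629)
= -ln(0.371) = 0.9916

0.9916


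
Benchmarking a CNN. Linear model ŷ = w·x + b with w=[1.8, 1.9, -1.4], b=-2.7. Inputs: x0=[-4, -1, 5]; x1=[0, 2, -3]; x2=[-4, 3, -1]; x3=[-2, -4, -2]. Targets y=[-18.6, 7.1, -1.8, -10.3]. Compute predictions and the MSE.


ŷ0 = (1.8)·(-4) + (1.9)·(-1) + (-1.4)·(5) - 2.7 = -18.8
ŷ1 = (1.8)·(0) + (1.9)·(2) + (-1.4)·(-3) - 2.7 = 5.3
ŷ2 = (1.8)·(-4) + (1.9)·(3) + (-1.4)·(-1) - 2.7 = -2.8
ŷ3 = (1.8)·(-2) + (1.9)·(-4) + (-1.4)·(-2) - 2.7 = -11.1
errors² = [0.04, 3.24, 1.0, 0.64]
MSE = 4.9200/4 = 1.23

1.23


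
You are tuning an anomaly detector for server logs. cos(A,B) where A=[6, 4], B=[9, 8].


A·B = 6·9 + 4·8 = 86
‖A‖ = √52 = 7.2111, ‖B‖ = √145 = 12.0416
cos = 86/(√52·√145) = 86/√7540 = 0.9904

0.9904


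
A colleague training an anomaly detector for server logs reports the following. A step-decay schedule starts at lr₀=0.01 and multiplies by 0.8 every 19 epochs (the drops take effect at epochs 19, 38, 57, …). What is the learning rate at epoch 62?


n_drops = ⌊62/19⌋ = 3
lr = 0.01·0.8^3 = 0.01·0.512 = 0.00512

0.00512


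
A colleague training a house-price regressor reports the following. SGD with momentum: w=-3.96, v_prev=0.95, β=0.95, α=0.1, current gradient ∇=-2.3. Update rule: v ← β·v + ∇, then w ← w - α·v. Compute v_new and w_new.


v_new = 0.95·0.95 - 2.3 = 0.9025 - 2.3 = -1.3975
w_new = -3.96 - 0.1·-1.3975 = -3.96 + 0.13975 = -3.82025

v_new=-1.3975, w_new=-3.82025


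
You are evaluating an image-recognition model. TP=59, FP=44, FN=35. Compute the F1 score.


Precision = 59/103 = 0.5728
Recall = 59/94 = 0.6277
F1 = 2·P·R/(P+R) = 2·TP/(2·TP+FP+FN) = 118/(118+44+35) = 118/197 = 0.599

0.599


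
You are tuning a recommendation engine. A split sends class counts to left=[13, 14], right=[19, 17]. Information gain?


Parent = [32, 31], H_parent = 0.9998
H_left = 0.999 (n=27), H_right = 0.9978 (n=36)
H_children = (27/63)·0.999 + (36/63)·0.9978 = 0.9983
IG = 0.9998 - 0.9983 = 0.0015

0.0015


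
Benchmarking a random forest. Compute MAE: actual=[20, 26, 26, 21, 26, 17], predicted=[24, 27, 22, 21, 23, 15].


Absolute errors: |20-24|=4, |26-27|=1, |26-22|=4, |21-21|=0, |26-23|=3, |17-15|=2
Sum = 14
MAE = 14/6 = 7/3

7/3


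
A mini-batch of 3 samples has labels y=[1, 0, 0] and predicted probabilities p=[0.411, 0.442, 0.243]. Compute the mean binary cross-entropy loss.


L[0] = -ln(0.411) = 0.8892
L[1] = -ln(1-0.442) = -ln(0.558) = 0.5834
L[2] = -ln(1-0.243) = -ln(0.757) = 0.2784
mean = (0.8892 + 0.5834 + 0.2784)/3 = 0.5837

0.5837


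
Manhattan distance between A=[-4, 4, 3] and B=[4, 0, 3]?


d = |-4-4| + |4-0| + |3-3|
  = 8 + 4 + 0
  = 12

12


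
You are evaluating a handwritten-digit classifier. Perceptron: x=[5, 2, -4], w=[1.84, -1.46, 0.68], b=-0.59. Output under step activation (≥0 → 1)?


z = (5)·(1.84) + (2)·(-1.46) + (-4)·(0.68) - 0.59
  = 2.97
step(z) = 1 (z≥0)

1


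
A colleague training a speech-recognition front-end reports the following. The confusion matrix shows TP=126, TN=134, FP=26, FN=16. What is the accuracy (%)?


Accuracy = (TP+TN)/(TP+TN+FP+FN)
= (126+134)/(302)
= 260/302 = 86.09%

86.09%
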